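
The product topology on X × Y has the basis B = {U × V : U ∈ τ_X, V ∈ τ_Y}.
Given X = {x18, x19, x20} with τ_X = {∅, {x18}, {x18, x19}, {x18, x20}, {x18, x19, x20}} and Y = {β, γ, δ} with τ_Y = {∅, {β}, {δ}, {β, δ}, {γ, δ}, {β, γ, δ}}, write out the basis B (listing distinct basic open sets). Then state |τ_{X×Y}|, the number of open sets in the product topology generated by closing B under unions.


Basis B = {∅ × ∅, {x18} × {β}, {x18} × {δ}, {x18} × {β, δ}, {x18, x19} × {β}, {x18, x20} × {β}, {x18} × {γ, δ}, {x18, x19} × {δ}, {x18, x20} × {δ}, {x18} × {β, γ, δ}, {x18, x19, x20} × {β}, {x18, x19, x20} × {δ}, {x18, x19} × {β, δ}, {x18, x20} × {β, δ}, {x18, x19} × {γ, δ}, {x18, x20} × {γ, δ}, {x18, x19} × {β, γ, δ}, {x18, x20} × {β, γ, δ}, {x18, x19, x20} × {β, δ}, {x18, x19, x20} × {γ, δ}, {x18, x19, x20} × {β, γ, δ}}; |τ_{X×Y}| = 70.

Enumerate products U × V with U ∈ τ_X, V ∈ τ_Y (deduplicated):
  ∅ × ∅ = {} (∅)
  {x18} × {β} = {(x18,β)}
  {x18} × {δ} = {(x18,δ)}
  {x18} × {β, δ} = {(x18,β), (x18,δ)}
  {x18, x19} × {β} = {(x18,β), (x19,β)}
  {x18, x20} × {β} = {(x18,β), (x20,β)}
  {x18} × {γ, δ} = {(x18,γ), (x18,δ)}
  {x18, x19} × {δ} = {(x18,δ), (x19,δ)}
  {x18, x20} × {δ} = {(x18,δ), (x20,δ)}
  {x18} × {β, γ, δ} = {(x18,β), (x18,γ), (x18,δ)}
  {x18, x19, x20} × {β} = {(x18,β), (x19,β), (x20,β)}
  {x18, x19, x20} × {δ} = {(x18,δ), (x19,δ), (x20,δ)}
  {x18, x19} × {β, δ} = {(x18,β), (x18,δ), (x19,β), (x19,δ)}
  {x18, x20} × {β, δ} = {(x18,β), (x18,δ), (x20,β), (x20,δ)}
  {x18, x19} × {γ, δ} = {(x18,γ), (x18,δ), (x19,γ), (x19,δ)}
  {x18, x20} × {γ, δ} = {(x18,γ), (x18,δ), (x20,γ), (x20,δ)}
  {x18, x19} × {β, γ, δ} = {(x18,β), (x18,γ), (x18,δ), (x19,β), (x19,γ), (x19,δ)}
  {x18, x20} × {β, γ, δ} = {(x18,β), (x18,γ), (x18,δ), (x20,β), (x20,γ), (x20,δ)}
  {x18, x19, x20} × {β, δ} = {(x18,β), (x18,δ), (x19,β), (x19,δ), (x20,β), (x20,δ)}
  {x18, x19, x20} × {γ, δ} = {(x18,γ), (x18,δ), (x19,γ), (x19,δ), (x20,γ), (x20,δ)}
  {x18, x19, x20} × {β, γ, δ} = {(x18,β), (x18,γ), (x18,δ), (x19,β), (x19,γ), (x19,δ), (x20,β), (x20,γ), (x20,δ)}
These 21 distinct sets form the basis B.
Close under arbitrary unions to get τ_{X×Y}; counting gives |τ_{X×Y}| = 70.


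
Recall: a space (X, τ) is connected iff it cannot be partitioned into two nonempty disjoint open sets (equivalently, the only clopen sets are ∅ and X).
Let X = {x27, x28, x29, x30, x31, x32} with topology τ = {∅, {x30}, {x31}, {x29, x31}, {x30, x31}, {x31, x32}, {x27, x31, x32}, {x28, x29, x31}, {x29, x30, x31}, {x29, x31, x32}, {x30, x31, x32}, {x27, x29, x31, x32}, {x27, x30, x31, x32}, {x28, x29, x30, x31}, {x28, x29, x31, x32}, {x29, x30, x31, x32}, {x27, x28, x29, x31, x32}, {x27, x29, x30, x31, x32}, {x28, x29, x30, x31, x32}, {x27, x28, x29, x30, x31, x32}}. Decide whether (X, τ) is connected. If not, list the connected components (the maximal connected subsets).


(X, τ) is disconnected; components = [{x30}, {x27, x28, x29, x31, x32}].

Find clopen sets (U ∈ τ with X ∖ U ∈ τ):
  U = ∅, X ∖ U = {x27, x28, x29, x30, x31, x32} — both open, so U is clopen.
  U = {x30}, X ∖ U = {x27, x28, x29, x31, x32} — both open, so U is clopen.
  U = {x27, x28, x29, x31, x32}, X ∖ U = {x30} — both open, so U is clopen.
  U = {x27, x28, x29, x30, x31, x32}, X ∖ U = ∅ — both open, so U is clopen.
Nontrivial clopen(s) exist: e.g. {x27, x28, x29, x31, x32}. So (X, τ) is disconnected.
Compute connected components by grouping points that agree on all clopens:
  component: {x30}
  component: {x27, x28, x29, x31, x32}


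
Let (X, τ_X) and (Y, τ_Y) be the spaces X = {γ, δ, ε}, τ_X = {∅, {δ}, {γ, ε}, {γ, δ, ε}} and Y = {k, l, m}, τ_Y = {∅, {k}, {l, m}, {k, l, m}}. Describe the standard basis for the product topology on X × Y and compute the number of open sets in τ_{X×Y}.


Basis B = {∅ × ∅, {δ} × {k}, {γ, ε} × {k}, {δ} × {l, m}, {γ, δ, ε} × {k}, {δ} × {k, l, m}, {γ, ε} × {l, m}, {γ, ε} × {k, l, m}, {γ, δ, ε} × {l, m}, {γ, δ, ε} × {k, l, m}}; |τ_{X×Y}| = 16.

Enumerate products U × V with U ∈ τ_X, V ∈ τ_Y (deduplicated):
  ∅ × ∅ = {} (∅)
  {δ} × {k} = {(δ,k)}
  {γ, ε} × {k} = {(γ,k), (ε,k)}
  {δ} × {l, m} = {(δ,l), (δ,m)}
  {γ, δ, ε} × {k} = {(γ,k), (δ,k), (ε,k)}
  {δ} × {k, l, m} = {(δ,k), (δ,l), (δ,m)}
  {γ, ε} × {l, m} = {(γ,l), (γ,m), (ε,l), (ε,m)}
  {γ, ε} × {k, l, m} = {(γ,k), (γ,l), (γ,m), (ε,k), (ε,l), (ε,m)}
  {γ, δ, ε} × {l, m} = {(γ,l), (γ,m), (δ,l), (δ,m), (ε,l), (ε,m)}
  {γ, δ, ε} × {k, l, m} = {(γ,k), (γ,l), (γ,m), (δ,k), (δ,l), (δ,m), (ε,k), (ε,l), (ε,m)}
These 10 distinct sets form the basis B.
Close under arbitrary unions to get τ_{X×Y}; counting gives |τ_{X×Y}| = 16.


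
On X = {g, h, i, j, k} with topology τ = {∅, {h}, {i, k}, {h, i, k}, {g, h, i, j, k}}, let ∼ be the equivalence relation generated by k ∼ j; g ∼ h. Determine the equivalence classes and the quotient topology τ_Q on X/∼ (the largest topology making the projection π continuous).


X/∼ = {[g=h], [i], [j=k]}; |τ_Q| = 2.

Equivalence classes: [g=h], [i], [j=k].
Quotient map π: X → X/∼ sends g ↦ [g=h], h ↦ [g=h], i ↦ [i], j ↦ [j=k], k ↦ [j=k].
For each subset V ⊆ X/∼, compute π^{-1}(V) ⊆ X and check whether π^{-1}(V) ∈ τ. V is open in τ_Q iff π^{-1}(V) ∈ τ.
  V = {}: π^{-1}(V) = ∅ ∈ τ ✓.
  V = {[g=h]}: π^{-1}(V) = {g, h} ∉ τ ✗.
  V = {[i]}: π^{-1}(V) = {i} ∉ τ ✗.
  V = {[g=h], [i]}: π^{-1}(V) = {g, h, i} ∉ τ ✗.
  V = {[j=k]}: π^{-1}(V) = {j, k} ∉ τ ✗.
  V = {[g=h], [j=k]}: π^{-1}(V) = {g, h, j, k} ∉ τ ✗.
  V = {[i], [j=k]}: π^{-1}(V) = {i, j, k} ∉ τ ✗.
  V = {[g=h], [i], [j=k]}: π^{-1}(V) = {g, h, i, j, k} ∈ τ ✓.
Open sets in the quotient: τ_Q = {{}, {[g=h], [i], [j=k]}} (2 elements).


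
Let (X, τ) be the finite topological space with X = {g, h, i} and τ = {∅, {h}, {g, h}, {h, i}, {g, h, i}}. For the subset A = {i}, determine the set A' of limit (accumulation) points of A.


A' = ∅

For each x ∈ X, list the open sets U ∈ τ with x ∈ U, then check whether U ∩ (A ∖ {x}) ≠ ∅ for every such U.
  x = g: open {g, h} ∋ x has {g, h} ∩ (A ∖ {g}) = ∅, so x is NOT a limit point.
  x = h: open {h} ∋ x has {h} ∩ (A ∖ {h}) = ∅, so x is NOT a limit point.
  x = i: open {h, i} ∋ x has {h, i} ∩ (A ∖ {i}) = ∅, so x is NOT a limit point.
Collecting: A' = ∅.


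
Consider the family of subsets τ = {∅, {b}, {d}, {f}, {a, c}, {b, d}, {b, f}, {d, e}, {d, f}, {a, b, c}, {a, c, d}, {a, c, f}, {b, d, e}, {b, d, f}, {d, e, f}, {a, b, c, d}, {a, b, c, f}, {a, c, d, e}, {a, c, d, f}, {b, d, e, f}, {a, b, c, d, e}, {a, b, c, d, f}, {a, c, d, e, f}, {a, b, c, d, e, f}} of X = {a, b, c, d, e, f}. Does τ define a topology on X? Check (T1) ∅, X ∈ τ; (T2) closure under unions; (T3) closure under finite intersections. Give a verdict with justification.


τ IS a topology on X.

Axiom (T1): ∅ ∈ τ? Yes; X ∈ τ? Yes.
Axiom (T2/T3): check pairwise unions and intersections of members of τ.
All pairwise intersections and unions checked — each lies in τ. Therefore τ satisfies (T1), (T2), (T3): it IS a topology on X.


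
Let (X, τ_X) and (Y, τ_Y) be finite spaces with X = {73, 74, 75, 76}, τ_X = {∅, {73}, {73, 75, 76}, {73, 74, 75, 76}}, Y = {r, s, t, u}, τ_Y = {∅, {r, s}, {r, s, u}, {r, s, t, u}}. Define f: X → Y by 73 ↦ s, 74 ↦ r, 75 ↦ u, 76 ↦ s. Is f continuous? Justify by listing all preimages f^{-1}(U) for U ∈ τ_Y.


f is NOT continuous.

Compute f^{-1}(U) for each U ∈ τ_Y:
  U = ∅: f^{-1}(U) = ∅ ∈ τ_X ✓.
  U = {r, s}: f^{-1}(U) = {73, 74, 76} ∉ τ_X ✗.
  U = {r, s, u}: f^{-1}(U) = {73, 74, 75, 76} ∈ τ_X ✓.
  U = {r, s, t, u}: f^{-1}(U) = {73, 74, 75, 76} ∈ τ_X ✓.
Found U = {r, s} with f^{-1}(U) = {73, 74, 76} not in τ_X. Therefore f is NOT continuous.


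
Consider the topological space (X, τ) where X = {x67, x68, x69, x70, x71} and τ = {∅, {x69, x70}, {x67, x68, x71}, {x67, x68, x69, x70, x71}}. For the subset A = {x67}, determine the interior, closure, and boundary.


int(A) = ∅, cl(A) = {x67, x68, x71}, ∂A = {x67, x68, x71}.

Closed sets in (X, τ) are complements of opens:
  closed(X, τ) = {∅, {x69, x70}, {x67, x68, x71}, {x67, x68, x69, x70, x71}}.
int(A) = ⋃ {U ∈ τ : U ⊆ A}. Opens contained in A: ∅.
Taking the union of these: int(A) = ∅.
cl(A) = ⋂ {C closed : A ⊆ C}. Closed sets containing A: {x67, x68, x71}, {x67, x68, x69, x70, x71}.
Intersecting these: cl(A) = {x67, x68, x71}.
∂A = cl(A) ∖ int(A) = {x67, x68, x71} ∖ ∅ = {x67, x68, x71}.


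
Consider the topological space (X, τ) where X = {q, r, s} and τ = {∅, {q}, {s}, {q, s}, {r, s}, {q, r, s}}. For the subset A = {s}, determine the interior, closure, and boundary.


int(A) = {s}, cl(A) = {r, s}, ∂A = {r}.

Closed sets in (X, τ) are complements of opens:
  closed(X, τ) = {∅, {q}, {r}, {q, r}, {r, s}, {q, r, s}}.
int(A) = ⋃ {U ∈ τ : U ⊆ A}. Opens contained in A: ∅, {s}.
Taking the union of these: int(A) = {s}.
cl(A) = ⋂ {C closed : A ⊆ C}. Closed sets containing A: {r, s}, {q, r, s}.
Intersecting these: cl(A) = {r, s}.
∂A = cl(A) ∖ int(A) = {r, s} ∖ {s} = {r}.


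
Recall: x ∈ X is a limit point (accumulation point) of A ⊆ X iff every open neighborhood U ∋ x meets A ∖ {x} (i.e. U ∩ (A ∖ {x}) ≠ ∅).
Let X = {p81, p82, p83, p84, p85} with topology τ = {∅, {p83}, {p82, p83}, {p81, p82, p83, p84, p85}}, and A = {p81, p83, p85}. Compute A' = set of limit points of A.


A' = {p81, p82, p84, p85}

For each x ∈ X, list the open sets U ∈ τ with x ∈ U, then check whether U ∩ (A ∖ {x}) ≠ ∅ for every such U.
  x = p81: opens ∋ x are {p81, p82, p83, p84, p85}; each meets A ∖ {p81}, so x IS a limit point.
  x = p82: opens ∋ x are {p82, p83}, {p81, p82, p83, p84, p85}; each meets A ∖ {p82}, so x IS a limit point.
  x = p83: open {p83} ∋ x has {p83} ∩ (A ∖ {p83}) = ∅, so x is NOT a limit point.
  x = p84: opens ∋ x are {p81, p82, p83, p84, p85}; each meets A ∖ {p84}, so x IS a limit point.
  x = p85: opens ∋ x are {p81, p82, p83, p84, p85}; each meets A ∖ {p85}, so x IS a limit point.
Collecting: A' = {p81, p82, p84, p85}.


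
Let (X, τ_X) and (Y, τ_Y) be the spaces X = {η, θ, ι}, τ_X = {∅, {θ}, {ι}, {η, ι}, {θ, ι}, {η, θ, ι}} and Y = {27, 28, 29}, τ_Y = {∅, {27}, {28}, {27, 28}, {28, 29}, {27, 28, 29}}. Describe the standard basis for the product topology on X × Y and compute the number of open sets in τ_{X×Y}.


Basis B = {∅ × ∅, {θ} × {27}, {θ} × {28}, {ι} × {27}, {ι} × {28}, {η, ι} × {27}, {η, ι} × {28}, {θ} × {27, 28}, {θ, ι} × {27}, {θ} × {28, 29}, {θ, ι} × {28}, {ι} × {27, 28}, {ι} × {28, 29}, {η, θ, ι} × {27}, {η, θ, ι} × {28}, {θ} × {27, 28, 29}, {ι} × {27, 28, 29}, {η, ι} × {27, 28}, {η, ι} × {28, 29}, {θ, ι} × {27, 28}, {θ, ι} × {28, 29}, {η, ι} × {27, 28, 29}, {η, θ, ι} × {27, 28}, {η, θ, ι} × {28, 29}, {θ, ι} × {27, 28, 29}, {η, θ, ι} × {27, 28, 29}}; |τ_{X×Y}| = 108.

Enumerate products U × V with U ∈ τ_X, V ∈ τ_Y (deduplicated):
  ∅ × ∅ = {} (∅)
  {θ} × {27} = {(θ,27)}
  {θ} × {28} = {(θ,28)}
  {ι} × {27} = {(ι,27)}
  {ι} × {28} = {(ι,28)}
  {η, ι} × {27} = {(η,27), (ι,27)}
  {η, ι} × {28} = {(η,28), (ι,28)}
  {θ} × {27, 28} = {(θ,27), (θ,28)}
  {θ, ι} × {27} = {(θ,27), (ι,27)}
  {θ} × {28, 29} = {(θ,28), (θ,29)}
  {θ, ι} × {28} = {(θ,28), (ι,28)}
  {ι} × {27, 28} = {(ι,27), (ι,28)}
  {ι} × {28, 29} = {(ι,28), (ι,29)}
  {η, θ, ι} × {27} = {(η,27), (θ,27), (ι,27)}
  {η, θ, ι} × {28} = {(η,28), (θ,28), (ι,28)}
  {θ} × {27, 28, 29} = {(θ,27), (θ,28), (θ,29)}
  {ι} × {27, 28, 29} = {(ι,27), (ι,28), (ι,29)}
  {η, ι} × {27, 28} = {(η,27), (η,28), (ι,27), (ι,28)}
  {η, ι} × {28, 29} = {(η,28), (η,29), (ι,28), (ι,29)}
  {θ, ι} × {27, 28} = {(θ,27), (θ,28), (ι,27), (ι,28)}
  {θ, ι} × {28, 29} = {(θ,28), (θ,29), (ι,28), (ι,29)}
  {η, ι} × {27, 28, 29} = {(η,27), (η,28), (η,29), (ι,27), (ι,28), (ι,29)}
  {η, θ, ι} × {27, 28} = {(η,27), (η,28), (θ,27), (θ,28), (ι,27), (ι,28)}
  {η, θ, ι} × {28, 29} = {(η,28), (η,29), (θ,28), (θ,29), (ι,28), (ι,29)}
  {θ, ι} × {27, 28, 29} = {(θ,27), (θ,28), (θ,29), (ι,27), (ι,28), (ι,29)}
  {η, θ, ι} × {27, 28, 29} = {(η,27), (η,28), (η,29), (θ,27), (θ,28), (θ,29), (ι,27), (ι,28), (ι,29)}
These 26 distinct sets form the basis B.
Close under arbitrary unions to get τ_{X×Y}; counting gives |τ_{X×Y}| = 108.


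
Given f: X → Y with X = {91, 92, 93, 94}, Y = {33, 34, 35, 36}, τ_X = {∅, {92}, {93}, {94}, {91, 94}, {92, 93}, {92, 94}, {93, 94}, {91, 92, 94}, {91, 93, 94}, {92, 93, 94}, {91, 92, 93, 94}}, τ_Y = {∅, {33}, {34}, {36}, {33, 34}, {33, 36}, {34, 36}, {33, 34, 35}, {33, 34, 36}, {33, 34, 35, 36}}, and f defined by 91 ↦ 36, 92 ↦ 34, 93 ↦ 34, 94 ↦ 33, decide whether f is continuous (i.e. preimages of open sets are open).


f is NOT continuous.

Compute f^{-1}(U) for each U ∈ τ_Y:
  U = ∅: f^{-1}(U) = ∅ ∈ τ_X ✓.
  U = {33}: f^{-1}(U) = {94} ∈ τ_X ✓.
  U = {34}: f^{-1}(U) = {92, 93} ∈ τ_X ✓.
  U = {36}: f^{-1}(U) = {91} ∉ τ_X ✗.
  U = {33, 34}: f^{-1}(U) = {92, 93, 94} ∈ τ_X ✓.
  U = {33, 36}: f^{-1}(U) = {91, 94} ∈ τ_X ✓.
  U = {34, 36}: f^{-1}(U) = {91, 92, 93} ∉ τ_X ✗.
  U = {33, 34, 35}: f^{-1}(U) = {92, 93, 94} ∈ τ_X ✓.
  U = {33, 34, 36}: f^{-1}(U) = {91, 92, 93, 94} ∈ τ_X ✓.
  U = {33, 34, 35, 36}: f^{-1}(U) = {91, 92, 93, 94} ∈ τ_X ✓.
Found U = {36} with f^{-1}(U) = {91} not in τ_X. Therefore f is NOT continuous.


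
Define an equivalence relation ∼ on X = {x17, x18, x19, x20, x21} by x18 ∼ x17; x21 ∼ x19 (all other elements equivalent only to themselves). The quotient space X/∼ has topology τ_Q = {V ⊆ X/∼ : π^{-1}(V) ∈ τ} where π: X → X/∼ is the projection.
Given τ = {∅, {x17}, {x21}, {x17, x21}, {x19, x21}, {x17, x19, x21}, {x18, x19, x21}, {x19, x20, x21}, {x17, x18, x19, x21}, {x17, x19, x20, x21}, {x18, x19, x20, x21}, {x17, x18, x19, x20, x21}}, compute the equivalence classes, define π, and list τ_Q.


X/∼ = {[x17=x18], [x19=x21], [x20]}; |τ_Q| = 5.

Equivalence classes: [x17=x18], [x19=x21], [x20].
Quotient map π: X → X/∼ sends x17 ↦ [x17=x18], x18 ↦ [x17=x18], x19 ↦ [x19=x21], x20 ↦ [x20], x21 ↦ [x19=x21].
For each subset V ⊆ X/∼, compute π^{-1}(V) ⊆ X and check whether π^{-1}(V) ∈ τ. V is open in τ_Q iff π^{-1}(V) ∈ τ.
  V = {}: π^{-1}(V) = ∅ ∈ τ ✓.
  V = {[x17=x18]}: π^{-1}(V) = {x17, x18} ∉ τ ✗.
  V = {[x19=x21]}: π^{-1}(V) = {x19, x21} ∈ τ ✓.
  V = {[x17=x18], [x19=x21]}: π^{-1}(V) = {x17, x18, x19, x21} ∈ τ ✓.
  V = {[x20]}: π^{-1}(V) = {x20} ∉ τ ✗.
  V = {[x17=x18], [x20]}: π^{-1}(V) = {x17, x18, x20} ∉ τ ✗.
  V = {[x19=x21], [x20]}: π^{-1}(V) = {x19, x20, x21} ∈ τ ✓.
  V = {[x17=x18], [x19=x21], [x20]}: π^{-1}(V) = {x17, x18, x19, x20, x21} ∈ τ ✓.
Open sets in the quotient: τ_Q = {{}, {[x19=x21]}, {[x17=x18], [x19=x21]}, {[x19=x21], [x20]}, {[x17=x18], [x19=x21], [x20]}} (5 elements).


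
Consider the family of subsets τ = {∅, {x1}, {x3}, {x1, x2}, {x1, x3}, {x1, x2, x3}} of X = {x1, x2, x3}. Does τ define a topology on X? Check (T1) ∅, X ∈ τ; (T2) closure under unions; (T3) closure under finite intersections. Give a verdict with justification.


τ IS a topology on X.

Axiom (T1): ∅ ∈ τ? Yes; X ∈ τ? Yes.
Axiom (T2/T3): check pairwise unions and intersections of members of τ.
All pairwise intersections and unions checked — each lies in τ. Therefore τ satisfies (T1), (T2), (T3): it IS a topology on X.


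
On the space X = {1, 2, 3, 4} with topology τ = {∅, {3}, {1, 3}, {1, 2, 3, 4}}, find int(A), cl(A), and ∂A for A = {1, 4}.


int(A) = ∅, cl(A) = {1, 2, 4}, ∂A = {1, 2, 4}.

Closed sets in (X, τ) are complements of opens:
  closed(X, τ) = {∅, {2, 4}, {1, 2, 4}, {1, 2, 3, 4}}.
int(A) = ⋃ {U ∈ τ : U ⊆ A}. Opens contained in A: ∅.
Taking the union of these: int(A) = ∅.
cl(A) = ⋂ {C closed : A ⊆ C}. Closed sets containing A: {1, 2, 4}, {1, 2, 3, 4}.
Intersecting these: cl(A) = {1, 2, 4}.
∂A = cl(A) ∖ int(A) = {1, 2, 4} ∖ ∅ = {1, 2, 4}.


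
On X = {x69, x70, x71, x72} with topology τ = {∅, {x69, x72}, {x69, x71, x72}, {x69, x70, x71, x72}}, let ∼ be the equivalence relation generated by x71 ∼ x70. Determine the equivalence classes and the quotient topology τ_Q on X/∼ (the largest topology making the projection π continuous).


X/∼ = {[x69], [x70=x71], [x72]}; |τ_Q| = 3.

Equivalence classes: [x69], [x70=x71], [x72].
Quotient map π: X → X/∼ sends x69 ↦ [x69], x70 ↦ [x70=x71], x71 ↦ [x70=x71], x72 ↦ [x72].
For each subset V ⊆ X/∼, compute π^{-1}(V) ⊆ X and check whether π^{-1}(V) ∈ τ. V is open in τ_Q iff π^{-1}(V) ∈ τ.
  V = {}: π^{-1}(V) = ∅ ∈ τ ✓.
  V = {[x69]}: π^{-1}(V) = {x69} ∉ τ ✗.
  V = {[x70=x71]}: π^{-1}(V) = {x70, x71} ∉ τ ✗.
  V = {[x69], [x70=x71]}: π^{-1}(V) = {x69, x70, x71} ∉ τ ✗.
  V = {[x72]}: π^{-1}(V) = {x72} ∉ τ ✗.
  V = {[x69], [x72]}: π^{-1}(V) = {x69, x72} ∈ τ ✓.
  V = {[x70=x71], [x72]}: π^{-1}(V) = {x70, x71, x72} ∉ τ ✗.
  V = {[x69], [x70=x71], [x72]}: π^{-1}(V) = {x69, x70, x71, x72} ∈ τ ✓.
Open sets in the quotient: τ_Q = {{}, {[x69], [x72]}, {[x69], [x70=x71], [x72]}} (3 elements).


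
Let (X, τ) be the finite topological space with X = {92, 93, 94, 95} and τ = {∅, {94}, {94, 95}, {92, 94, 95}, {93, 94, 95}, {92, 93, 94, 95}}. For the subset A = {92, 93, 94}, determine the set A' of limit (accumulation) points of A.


A' = {92, 93, 95}

For each x ∈ X, list the open sets U ∈ τ with x ∈ U, then check whether U ∩ (A ∖ {x}) ≠ ∅ for every such U.
  x = 92: opens ∋ x are {92, 94, 95}, {92, 93, 94, 95}; each meets A ∖ {92}, so x IS a limit point.
  x = 93: opens ∋ x are {93, 94, 95}, {92, 93, 94, 95}; each meets A ∖ {93}, so x IS a limit point.
  x = 94: open {94} ∋ x has {94} ∩ (A ∖ {94}) = ∅, so x is NOT a limit point.
  x = 95: opens ∋ x are {94, 95}, {92, 94, 95}, {93, 94, 95}, {92, 93, 94, 95}; each meets A ∖ {95}, so x IS a limit point.
Collecting: A' = {92, 93, 95}.


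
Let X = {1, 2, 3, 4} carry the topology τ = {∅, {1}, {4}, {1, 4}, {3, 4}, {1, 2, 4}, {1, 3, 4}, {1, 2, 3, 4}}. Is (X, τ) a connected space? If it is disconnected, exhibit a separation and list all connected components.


(X, τ) is connected.

Find clopen sets (U ∈ τ with X ∖ U ∈ τ):
  U = ∅, X ∖ U = {1, 2, 3, 4} — both open, so U is clopen.
  U = {1, 2, 3, 4}, X ∖ U = ∅ — both open, so U is clopen.
Only trivial clopens (∅ and X) exist, so (X, τ) is connected.
Compute connected components by grouping points that agree on all clopens:
  component: {1, 2, 3, 4}


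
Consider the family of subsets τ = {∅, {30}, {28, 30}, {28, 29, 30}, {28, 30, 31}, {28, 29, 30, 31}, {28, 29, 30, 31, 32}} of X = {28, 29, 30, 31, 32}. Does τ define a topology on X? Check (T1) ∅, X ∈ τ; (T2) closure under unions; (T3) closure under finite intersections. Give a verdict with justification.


τ IS a topology on X.

Axiom (T1): ∅ ∈ τ? Yes; X ∈ τ? Yes.
Axiom (T2/T3): check pairwise unions and intersections of members of τ.
All pairwise intersections and unions checked — each lies in τ. Therefore τ satisfies (T1), (T2), (T3): it IS a topology on X.


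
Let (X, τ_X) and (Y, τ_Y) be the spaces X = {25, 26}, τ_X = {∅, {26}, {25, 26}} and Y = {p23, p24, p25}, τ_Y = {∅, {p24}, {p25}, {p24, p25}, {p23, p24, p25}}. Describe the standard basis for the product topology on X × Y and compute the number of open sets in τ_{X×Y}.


Basis B = {∅ × ∅, {26} × {p24}, {26} × {p25}, {25, 26} × {p24}, {25, 26} × {p25}, {26} × {p24, p25}, {26} × {p23, p24, p25}, {25, 26} × {p24, p25}, {25, 26} × {p23, p24, p25}}; |τ_{X×Y}| = 14.

Enumerate products U × V with U ∈ τ_X, V ∈ τ_Y (deduplicated):
  ∅ × ∅ = {} (∅)
  {26} × {p24} = {(26,p24)}
  {26} × {p25} = {(26,p25)}
  {25, 26} × {p24} = {(25,p24), (26,p24)}
  {25, 26} × {p25} = {(25,p25), (26,p25)}
  {26} × {p24, p25} = {(26,p24), (26,p25)}
  {26} × {p23, p24, p25} = {(26,p23), (26,p24), (26,p25)}
  {25, 26} × {p24, p25} = {(25,p24), (25,p25), (26,p24), (26,p25)}
  {25, 26} × {p23, p24, p25} = {(25,p23), (25,p24), (25,p25), (26,p23), (26,p24), (26,p25)}
These 9 distinct sets form the basis B.
Close under arbitrary unions to get τ_{X×Y}; counting gives |τ_{X×Y}| = 14.


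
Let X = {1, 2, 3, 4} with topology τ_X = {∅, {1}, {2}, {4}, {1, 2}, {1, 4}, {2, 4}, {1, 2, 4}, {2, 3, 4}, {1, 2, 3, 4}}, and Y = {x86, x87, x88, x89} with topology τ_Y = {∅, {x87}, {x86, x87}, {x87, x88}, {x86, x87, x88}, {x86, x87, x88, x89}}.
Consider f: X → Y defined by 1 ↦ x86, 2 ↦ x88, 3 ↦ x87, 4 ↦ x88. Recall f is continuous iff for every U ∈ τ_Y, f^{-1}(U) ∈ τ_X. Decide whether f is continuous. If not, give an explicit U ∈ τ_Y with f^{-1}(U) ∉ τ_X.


f is NOT continuous.

Compute f^{-1}(U) for each U ∈ τ_Y:
  U = ∅: f^{-1}(U) = ∅ ∈ τ_X ✓.
  U = {x87}: f^{-1}(U) = {3} ∉ τ_X ✗.
  U = {x86, x87}: f^{-1}(U) = {1, 3} ∉ τ_X ✗.
  U = {x87, x88}: f^{-1}(U) = {2, 3, 4} ∈ τ_X ✓.
  U = {x86, x87, x88}: f^{-1}(U) = {1, 2, 3, 4} ∈ τ_X ✓.
  U = {x86, x87, x88, x89}: f^{-1}(U) = {1, 2, 3, 4} ∈ τ_X ✓.
Found U = {x87} with f^{-1}(U) = {3} not in τ_X. Therefore f is NOT continuous.


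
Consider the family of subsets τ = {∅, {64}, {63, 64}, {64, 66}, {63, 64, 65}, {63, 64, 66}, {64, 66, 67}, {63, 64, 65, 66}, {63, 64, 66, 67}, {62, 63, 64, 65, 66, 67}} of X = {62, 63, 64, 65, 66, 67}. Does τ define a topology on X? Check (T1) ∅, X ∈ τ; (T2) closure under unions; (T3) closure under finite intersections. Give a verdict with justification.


τ is NOT a topology on X.

Axiom (T1): ∅ ∈ τ? Yes; X ∈ τ? Yes.
Axiom (T2/T3): check pairwise unions and intersections of members of τ.
Counterexample for (T2): {63, 64, 65} ∪ {64, 66, 67} = {63, 64, 65, 66, 67} ∉ τ. Therefore τ is NOT a topology.


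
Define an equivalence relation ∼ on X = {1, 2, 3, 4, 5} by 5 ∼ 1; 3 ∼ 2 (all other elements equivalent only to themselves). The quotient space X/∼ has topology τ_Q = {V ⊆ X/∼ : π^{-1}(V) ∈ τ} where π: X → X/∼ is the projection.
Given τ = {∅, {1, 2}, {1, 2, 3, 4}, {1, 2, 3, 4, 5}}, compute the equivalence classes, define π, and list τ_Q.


X/∼ = {[1=5], [2=3], [4]}; |τ_Q| = 2.

Equivalence classes: [1=5], [2=3], [4].
Quotient map π: X → X/∼ sends 1 ↦ [1=5], 2 ↦ [2=3], 3 ↦ [2=3], 4 ↦ [4], 5 ↦ [1=5].
For each subset V ⊆ X/∼, compute π^{-1}(V) ⊆ X and check whether π^{-1}(V) ∈ τ. V is open in τ_Q iff π^{-1}(V) ∈ τ.
  V = {}: π^{-1}(V) = ∅ ∈ τ ✓.
  V = {[1=5]}: π^{-1}(V) = {1, 5} ∉ τ ✗.
  V = {[2=3]}: π^{-1}(V) = {2, 3} ∉ τ ✗.
  V = {[1=5], [2=3]}: π^{-1}(V) = {1, 2, 3, 5} ∉ τ ✗.
  V = {[4]}: π^{-1}(V) = {4} ∉ τ ✗.
  V = {[1=5], [4]}: π^{-1}(V) = {1, 4, 5} ∉ τ ✗.
  V = {[2=3], [4]}: π^{-1}(V) = {2, 3, 4} ∉ τ ✗.
  V = {[1=5], [2=3], [4]}: π^{-1}(V) = {1, 2, 3, 4, 5} ∈ τ ✓.
Open sets in the quotient: τ_Q = {{}, {[1=5], [2=3], [4]}} (2 elements).


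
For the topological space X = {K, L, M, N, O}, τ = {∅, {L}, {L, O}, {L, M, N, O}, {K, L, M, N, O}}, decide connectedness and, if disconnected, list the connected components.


(X, τ) is connected.

Find clopen sets (U ∈ τ with X ∖ U ∈ τ):
  U = ∅, X ∖ U = {K, L, M, N, O} — both open, so U is clopen.
  U = {K, L, M, N, O}, X ∖ U = ∅ — both open, so U is clopen.
Only trivial clopens (∅ and X) exist, so (X, τ) is connected.
Compute connected components by grouping points that agree on all clopens:
  component: {K, L, M, N, O}


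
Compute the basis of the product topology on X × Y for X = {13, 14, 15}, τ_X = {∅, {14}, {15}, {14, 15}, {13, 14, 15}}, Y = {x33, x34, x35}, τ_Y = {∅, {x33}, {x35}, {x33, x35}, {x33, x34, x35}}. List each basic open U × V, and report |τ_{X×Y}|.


Basis B = {∅ × ∅, {14} × {x33}, {14} × {x35}, {15} × {x33}, {15} × {x35}, {14} × {x33, x35}, {14, 15} × {x33}, {14, 15} × {x35}, {15} × {x33, x35}, {13, 14, 15} × {x33}, {13, 14, 15} × {x35}, {14} × {x33, x34, x35}, {15} × {x33, x34, x35}, {14, 15} × {x33, x35}, {13, 14, 15} × {x33, x35}, {14, 15} × {x33, x34, x35}, {13, 14, 15} × {x33, x34, x35}}; |τ_{X×Y}| = 48.

Enumerate products U × V with U ∈ τ_X, V ∈ τ_Y (deduplicated):
  ∅ × ∅ = {} (∅)
  {14} × {x33} = {(14,x33)}
  {14} × {x35} = {(14,x35)}
  {15} × {x33} = {(15,x33)}
  {15} × {x35} = {(15,x35)}
  {14} × {x33, x35} = {(14,x33), (14,x35)}
  {14, 15} × {x33} = {(14,x33), (15,x33)}
  {14, 15} × {x35} = {(14,x35), (15,x35)}
  {15} × {x33, x35} = {(15,x33), (15,x35)}
  {13, 14, 15} × {x33} = {(13,x33), (14,x33), (15,x33)}
  {13, 14, 15} × {x35} = {(13,x35), (14,x35), (15,x35)}
  {14} × {x33, x34, x35} = {(14,x33), (14,x34), (14,x35)}
  {15} × {x33, x34, x35} = {(15,x33), (15,x34), (15,x35)}
  {14, 15} × {x33, x35} = {(14,x33), (14,x35), (15,x33), (15,x35)}
  {13, 14, 15} × {x33, x35} = {(13,x33), (13,x35), (14,x33), (14,x35), (15,x33), (15,x35)}
  {14, 15} × {x33, x34, x35} = {(14,x33), (14,x34), (14,x35), (15,x33), (15,x34), (15,x35)}
  {13, 14, 15} × {x33, x34, x35} = {(13,x33), (13,x34), (13,x35), (14,x33), (14,x34), (14,x35), (15,x33), (15,x34), (15,x35)}
These 17 distinct sets form the basis B.
Close under arbitrary unions to get τ_{X×Y}; counting gives |τ_{X×Y}| = 48.


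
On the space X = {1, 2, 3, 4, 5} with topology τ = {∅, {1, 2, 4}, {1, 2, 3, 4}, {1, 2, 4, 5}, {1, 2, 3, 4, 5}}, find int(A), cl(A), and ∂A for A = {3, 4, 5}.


int(A) = ∅, cl(A) = {1, 2, 3, 4, 5}, ∂A = {1, 2, 3, 4, 5}.

Closed sets in (X, τ) are complements of opens:
  closed(X, τ) = {∅, {3}, {5}, {3, 5}, {1, 2, 3, 4, 5}}.
int(A) = ⋃ {U ∈ τ : U ⊆ A}. Opens contained in A: ∅.
Taking the union of these: int(A) = ∅.
cl(A) = ⋂ {C closed : A ⊆ C}. Closed sets containing A: {1, 2, 3, 4, 5}.
Intersecting these: cl(A) = {1, 2, 3, 4, 5}.
∂A = cl(A) ∖ int(A) = {1, 2, 3, 4, 5} ∖ ∅ = {1, 2, 3, 4, 5}.


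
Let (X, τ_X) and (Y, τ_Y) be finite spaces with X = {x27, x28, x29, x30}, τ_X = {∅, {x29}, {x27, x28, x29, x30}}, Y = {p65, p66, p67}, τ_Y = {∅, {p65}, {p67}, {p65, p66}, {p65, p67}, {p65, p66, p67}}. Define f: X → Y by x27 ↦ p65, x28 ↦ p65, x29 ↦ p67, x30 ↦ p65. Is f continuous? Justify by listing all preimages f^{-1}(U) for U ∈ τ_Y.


f is NOT continuous.

Compute f^{-1}(U) for each U ∈ τ_Y:
  U = ∅: f^{-1}(U) = ∅ ∈ τ_X ✓.
  U = {p65}: f^{-1}(U) = {x27, x28, x30} ∉ τ_X ✗.
  U = {p67}: f^{-1}(U) = {x29} ∈ τ_X ✓.
  U = {p65, p66}: f^{-1}(U) = {x27, x28, x30} ∉ τ_X ✗.
  U = {p65, p67}: f^{-1}(U) = {x27, x28, x29, x30} ∈ τ_X ✓.
  U = {p65, p66, p67}: f^{-1}(U) = {x27, x28, x29, x30} ∈ τ_X ✓.
Found U = {p65} with f^{-1}(U) = {x27, x28, x30} not in τ_X. Therefore f is NOT continuous.


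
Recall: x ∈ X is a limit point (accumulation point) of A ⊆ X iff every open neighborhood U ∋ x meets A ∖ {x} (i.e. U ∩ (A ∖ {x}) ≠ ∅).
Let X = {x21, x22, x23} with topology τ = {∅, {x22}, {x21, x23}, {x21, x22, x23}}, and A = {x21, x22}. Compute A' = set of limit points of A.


A' = {x23}

For each x ∈ X, list the open sets U ∈ τ with x ∈ U, then check whether U ∩ (A ∖ {x}) ≠ ∅ for every such U.
  x = x21: open {x21, x23} ∋ x has {x21, x23} ∩ (A ∖ {x21}) = ∅, so x is NOT a limit point.
  x = x22: open {x22} ∋ x has {x22} ∩ (A ∖ {x22}) = ∅, so x is NOT a limit point.
  x = x23: opens ∋ x are {x21, x23}, {x21, x22, x23}; each meets A ∖ {x23}, so x IS a limit point.
Collecting: A' = {x23}.


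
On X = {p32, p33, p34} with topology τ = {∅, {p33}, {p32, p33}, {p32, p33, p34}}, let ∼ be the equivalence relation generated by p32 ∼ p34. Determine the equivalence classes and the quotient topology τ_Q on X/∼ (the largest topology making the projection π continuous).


X/∼ = {[p32=p34], [p33]}; |τ_Q| = 3.

Equivalence classes: [p32=p34], [p33].
Quotient map π: X → X/∼ sends p32 ↦ [p32=p34], p33 ↦ [p33], p34 ↦ [p32=p34].
For each subset V ⊆ X/∼, compute π^{-1}(V) ⊆ X and check whether π^{-1}(V) ∈ τ. V is open in τ_Q iff π^{-1}(V) ∈ τ.
  V = {}: π^{-1}(V) = ∅ ∈ τ ✓.
  V = {[p32=p34]}: π^{-1}(V) = {p32, p34} ∉ τ ✗.
  V = {[p33]}: π^{-1}(V) = {p33} ∈ τ ✓.
  V = {[p32=p34], [p33]}: π^{-1}(V) = {p32, p33, p34} ∈ τ ✓.
Open sets in the quotient: τ_Q = {{}, {[p33]}, {[p32=p34], [p33]}} (3 elements).


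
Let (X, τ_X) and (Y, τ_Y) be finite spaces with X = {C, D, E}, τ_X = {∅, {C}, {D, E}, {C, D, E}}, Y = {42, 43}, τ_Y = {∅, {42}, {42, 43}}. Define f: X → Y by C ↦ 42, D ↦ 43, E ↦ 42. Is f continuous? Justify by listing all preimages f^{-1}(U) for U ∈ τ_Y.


f is NOT continuous.

Compute f^{-1}(U) for each U ∈ τ_Y:
  U = ∅: f^{-1}(U) = ∅ ∈ τ_X ✓.
  U = {42}: f^{-1}(U) = {C, E} ∉ τ_X ✗.
  U = {42, 43}: f^{-1}(U) = {C, D, E} ∈ τ_X ✓.
Found U = {42} with f^{-1}(U) = {C, E} not in τ_X. Therefore f is NOT continuous.


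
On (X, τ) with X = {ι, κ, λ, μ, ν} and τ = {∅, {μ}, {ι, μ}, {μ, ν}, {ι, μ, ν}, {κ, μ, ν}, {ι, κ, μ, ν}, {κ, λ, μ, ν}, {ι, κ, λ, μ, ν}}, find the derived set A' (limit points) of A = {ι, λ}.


A' = ∅

For each x ∈ X, list the open sets U ∈ τ with x ∈ U, then check whether U ∩ (A ∖ {x}) ≠ ∅ for every such U.
  x = ι: open {ι, μ} ∋ x has {ι, μ} ∩ (A ∖ {ι}) = ∅, so x is NOT a limit point.
  x = κ: open {κ, μ, ν} ∋ x has {κ, μ, ν} ∩ (A ∖ {κ}) = ∅, so x is NOT a limit point.
  x = λ: open {κ, λ, μ, ν} ∋ x has {κ, λ, μ, ν} ∩ (A ∖ {λ}) = ∅, so x is NOT a limit point.
  x = μ: open {μ} ∋ x has {μ} ∩ (A ∖ {μ}) = ∅, so x is NOT a limit point.
  x = ν: open {μ, ν} ∋ x has {μ, ν} ∩ (A ∖ {ν}) = ∅, so x is NOT a limit point.
Collecting: A' = ∅.


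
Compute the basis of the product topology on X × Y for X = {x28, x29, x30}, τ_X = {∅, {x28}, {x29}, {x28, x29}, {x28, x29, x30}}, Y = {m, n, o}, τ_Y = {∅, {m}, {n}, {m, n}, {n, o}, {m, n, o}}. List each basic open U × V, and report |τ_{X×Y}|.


Basis B = {∅ × ∅, {x28} × {m}, {x28} × {n}, {x29} × {m}, {x29} × {n}, {x28} × {m, n}, {x28, x29} × {m}, {x28} × {n, o}, {x28, x29} × {n}, {x29} × {m, n}, {x29} × {n, o}, {x28} × {m, n, o}, {x28, x29, x30} × {m}, {x28, x29, x30} × {n}, {x29} × {m, n, o}, {x28, x29} × {m, n}, {x28, x29} × {n, o}, {x28, x29} × {m, n, o}, {x28, x29, x30} × {m, n}, {x28, x29, x30} × {n, o}, {x28, x29, x30} × {m, n, o}}; |τ_{X×Y}| = 70.

Enumerate products U × V with U ∈ τ_X, V ∈ τ_Y (deduplicated):
  ∅ × ∅ = {} (∅)
  {x28} × {m} = {(x28,m)}
  {x28} × {n} = {(x28,n)}
  {x29} × {m} = {(x29,m)}
  {x29} × {n} = {(x29,n)}
  {x28} × {m, n} = {(x28,m), (x28,n)}
  {x28, x29} × {m} = {(x28,m), (x29,m)}
  {x28} × {n, o} = {(x28,n), (x28,o)}
  {x28, x29} × {n} = {(x28,n), (x29,n)}
  {x29} × {m, n} = {(x29,m), (x29,n)}
  {x29} × {n, o} = {(x29,n), (x29,o)}
  {x28} × {m, n, o} = {(x28,m), (x28,n), (x28,o)}
  {x28, x29, x30} × {m} = {(x28,m), (x29,m), (x30,m)}
  {x28, x29, x30} × {n} = {(x28,n), (x29,n), (x30,n)}
  {x29} × {m, n, o} = {(x29,m), (x29,n), (x29,o)}
  {x28, x29} × {m, n} = {(x28,m), (x28,n), (x29,m), (x29,n)}
  {x28, x29} × {n, o} = {(x28,n), (x28,o), (x29,n), (x29,o)}
  {x28, x29} × {m, n, o} = {(x28,m), (x28,n), (x28,o), (x29,m), (x29,n), (x29,o)}
  {x28, x29, x30} × {m, n} = {(x28,m), (x28,n), (x29,m), (x29,n), (x30,m), (x30,n)}
  {x28, x29, x30} × {n, o} = {(x28,n), (x28,o), (x29,n), (x29,o), (x30,n), (x30,o)}
  {x28, x29, x30} × {m, n, o} = {(x28,m), (x28,n), (x28,o), (x29,m), (x29,n), (x29,o), (x30,m), (x30,n), (x30,o)}
These 21 distinct sets form the basis B.
Close under arbitrary unions to get τ_{X×Y}; counting gives |τ_{X×Y}| = 70.


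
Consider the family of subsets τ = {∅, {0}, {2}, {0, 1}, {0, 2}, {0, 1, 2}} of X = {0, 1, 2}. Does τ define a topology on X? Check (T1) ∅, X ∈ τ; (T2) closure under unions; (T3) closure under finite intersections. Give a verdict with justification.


τ IS a topology on X.

Axiom (T1): ∅ ∈ τ? Yes; X ∈ τ? Yes.
Axiom (T2/T3): check pairwise unions and intersections of members of τ.
All pairwise intersections and unions checked — each lies in τ. Therefore τ satisfies (T1), (T2), (T3): it IS a topology on X.


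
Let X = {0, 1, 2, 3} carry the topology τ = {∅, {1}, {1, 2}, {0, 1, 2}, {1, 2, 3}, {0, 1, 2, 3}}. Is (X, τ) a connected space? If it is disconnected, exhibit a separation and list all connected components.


(X, τ) is connected.

Find clopen sets (U ∈ τ with X ∖ U ∈ τ):
  U = ∅, X ∖ U = {0, 1, 2, 3} — both open, so U is clopen.
  U = {0, 1, 2, 3}, X ∖ U = ∅ — both open, so U is clopen.
Only trivial clopens (∅ and X) exist, so (X, τ) is connected.
Compute connected components by grouping points that agree on all clopens:
  component: {0, 1, 2, 3}


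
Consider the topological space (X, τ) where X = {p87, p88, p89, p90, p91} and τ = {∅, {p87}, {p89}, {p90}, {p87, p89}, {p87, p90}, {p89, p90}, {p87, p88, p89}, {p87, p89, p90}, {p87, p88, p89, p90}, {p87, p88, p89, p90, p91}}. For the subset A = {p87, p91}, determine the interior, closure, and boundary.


int(A) = {p87}, cl(A) = {p87, p88, p91}, ∂A = {p88, p91}.

Closed sets in (X, τ) are complements of opens:
  closed(X, τ) = {∅, {p91}, {p88, p91}, {p90, p91}, {p87, p88, p91}, {p88, p89, p91}, {p88, p90, p91}, {p87, p88, p89, p91}, {p87, p88, p90, p91}, {p88, p89, p90, p91}, {p87, p88, p89, p90, p91}}.
int(A) = ⋃ {U ∈ τ : U ⊆ A}. Opens contained in A: ∅, {p87}.
Taking the union of these: int(A) = {p87}.
cl(A) = ⋂ {C closed : A ⊆ C}. Closed sets containing A: {p87, p88, p91}, {p87, p88, p89, p91}, {p87, p88, p90, p91}, {p87, p88, p89, p90, p91}.
Intersecting these: cl(A) = {p87, p88, p91}.
∂A = cl(A) ∖ int(A) = {p87, p88, p91} ∖ {p87} = {p88, p91}.


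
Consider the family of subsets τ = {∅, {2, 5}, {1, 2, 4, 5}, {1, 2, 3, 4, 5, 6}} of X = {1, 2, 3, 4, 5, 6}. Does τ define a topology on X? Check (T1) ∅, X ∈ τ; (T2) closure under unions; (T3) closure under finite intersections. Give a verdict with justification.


τ IS a topology on X.

Axiom (T1): ∅ ∈ τ? Yes; X ∈ τ? Yes.
Axiom (T2/T3): check pairwise unions and intersections of members of τ.
All pairwise intersections and unions checked — each lies in τ. Therefore τ satisfies (T1), (T2), (T3): it IS a topology on X.


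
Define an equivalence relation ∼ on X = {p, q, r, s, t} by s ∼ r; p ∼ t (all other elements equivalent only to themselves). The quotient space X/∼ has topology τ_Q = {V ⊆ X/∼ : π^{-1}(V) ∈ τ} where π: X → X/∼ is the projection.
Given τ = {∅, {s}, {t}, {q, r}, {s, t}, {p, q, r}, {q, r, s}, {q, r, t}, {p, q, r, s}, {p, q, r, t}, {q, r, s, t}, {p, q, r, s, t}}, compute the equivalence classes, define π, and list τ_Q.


X/∼ = {[p=t], [q], [r=s]}; |τ_Q| = 3.

Equivalence classes: [p=t], [q], [r=s].
Quotient map π: X → X/∼ sends p ↦ [p=t], q ↦ [q], r ↦ [r=s], s ↦ [r=s], t ↦ [p=t].
For each subset V ⊆ X/∼, compute π^{-1}(V) ⊆ X and check whether π^{-1}(V) ∈ τ. V is open in τ_Q iff π^{-1}(V) ∈ τ.
  V = {}: π^{-1}(V) = ∅ ∈ τ ✓.
  V = {[p=t]}: π^{-1}(V) = {p, t} ∉ τ ✗.
  V = {[q]}: π^{-1}(V) = {q} ∉ τ ✗.
  V = {[p=t], [q]}: π^{-1}(V) = {p, q, t} ∉ τ ✗.
  V = {[r=s]}: π^{-1}(V) = {r, s} ∉ τ ✗.
  V = {[p=t], [r=s]}: π^{-1}(V) = {p, r, s, t} ∉ τ ✗.
  V = {[q], [r=s]}: π^{-1}(V) = {q, r, s} ∈ τ ✓.
  V = {[p=t], [q], [r=s]}: π^{-1}(V) = {p, q, r, s, t} ∈ τ ✓.
Open sets in the quotient: τ_Q = {{}, {[q], [r=s]}, {[p=t], [q], [r=s]}} (3 elements).


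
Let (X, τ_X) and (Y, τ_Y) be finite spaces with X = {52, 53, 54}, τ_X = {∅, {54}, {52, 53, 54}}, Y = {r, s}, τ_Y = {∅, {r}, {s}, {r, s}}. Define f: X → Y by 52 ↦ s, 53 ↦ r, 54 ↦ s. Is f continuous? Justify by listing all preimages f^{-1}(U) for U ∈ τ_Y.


f is NOT continuous.

Compute f^{-1}(U) for each U ∈ τ_Y:
  U = ∅: f^{-1}(U) = ∅ ∈ τ_X ✓.
  U = {r}: f^{-1}(U) = {53} ∉ τ_X ✗.
  U = {s}: f^{-1}(U) = {52, 54} ∉ τ_X ✗.
  U = {r, s}: f^{-1}(U) = {52, 53, 54} ∈ τ_X ✓.
Found U = {r} with f^{-1}(U) = {53} not in τ_X. Therefore f is NOT continuous.


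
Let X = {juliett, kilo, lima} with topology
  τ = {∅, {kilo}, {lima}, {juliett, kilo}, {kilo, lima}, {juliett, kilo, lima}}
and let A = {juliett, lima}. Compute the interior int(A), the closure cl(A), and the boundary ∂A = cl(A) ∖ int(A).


int(A) = {lima}, cl(A) = {juliett, lima}, ∂A = {juliett}.

Closed sets in (X, τ) are complements of opens:
  closed(X, τ) = {∅, {juliett}, {lima}, {juliett, kilo}, {juliett, lima}, {juliett, kilo, lima}}.
int(A) = ⋃ {U ∈ τ : U ⊆ A}. Opens contained in A: ∅, {lima}.
Taking the union of these: int(A) = {lima}.
cl(A) = ⋂ {C closed : A ⊆ C}. Closed sets containing A: {juliett, lima}, {juliett, kilo, lima}.
Intersecting these: cl(A) = {juliett, lima}.
∂A = cl(A) ∖ int(A) = {juliett, lima} ∖ {lima} = {juliett}.


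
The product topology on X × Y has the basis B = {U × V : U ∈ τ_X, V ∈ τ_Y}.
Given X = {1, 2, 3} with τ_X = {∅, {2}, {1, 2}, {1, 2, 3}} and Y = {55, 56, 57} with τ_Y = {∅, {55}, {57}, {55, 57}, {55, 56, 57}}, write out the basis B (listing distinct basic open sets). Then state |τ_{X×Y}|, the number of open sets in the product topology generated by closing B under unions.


Basis B = {∅ × ∅, {2} × {55}, {2} × {57}, {1, 2} × {55}, {1, 2} × {57}, {2} × {55, 57}, {1, 2, 3} × {55}, {1, 2, 3} × {57}, {2} × {55, 56, 57}, {1, 2} × {55, 57}, {1, 2} × {55, 56, 57}, {1, 2, 3} × {55, 57}, {1, 2, 3} × {55, 56, 57}}; |τ_{X×Y}| = 30.

Enumerate products U × V with U ∈ τ_X, V ∈ τ_Y (deduplicated):
  ∅ × ∅ = {} (∅)
  {2} × {55} = {(2,55)}
  {2} × {57} = {(2,57)}
  {1, 2} × {55} = {(1,55), (2,55)}
  {1, 2} × {57} = {(1,57), (2,57)}
  {2} × {55, 57} = {(2,55), (2,57)}
  {1, 2, 3} × {55} = {(1,55), (2,55), (3,55)}
  {1, 2, 3} × {57} = {(1,57), (2,57), (3,57)}
  {2} × {55, 56, 57} = {(2,55), (2,56), (2,57)}
  {1, 2} × {55, 57} = {(1,55), (1,57), (2,55), (2,57)}
  {1, 2} × {55, 56, 57} = {(1,55), (1,56), (1,57), (2,55), (2,56), (2,57)}
  {1, 2, 3} × {55, 57} = {(1,55), (1,57), (2,55), (2,57), (3,55), (3,57)}
  {1, 2, 3} × {55, 56, 57} = {(1,55), (1,56), (1,57), (2,55), (2,56), (2,57), (3,55), (3,56), (3,57)}
These 13 distinct sets form the basis B.
Close under arbitrary unions to get τ_{X×Y}; counting gives |τ_{X×Y}| = 30.


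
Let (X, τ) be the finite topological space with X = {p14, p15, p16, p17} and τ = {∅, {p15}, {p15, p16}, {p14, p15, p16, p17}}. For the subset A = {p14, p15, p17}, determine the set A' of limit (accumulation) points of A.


A' = {p14, p16, p17}

For each x ∈ X, list the open sets U ∈ τ with x ∈ U, then check whether U ∩ (A ∖ {x}) ≠ ∅ for every such U.
  x = p14: opens ∋ x are {p14, p15, p16, p17}; each meets A ∖ {p14}, so x IS a limit point.
  x = p15: open {p15} ∋ x has {p15} ∩ (A ∖ {p15}) = ∅, so x is NOT a limit point.
  x = p16: opens ∋ x are {p15, p16}, {p14, p15, p16, p17}; each meets A ∖ {p16}, so x IS a limit point.
  x = p17: opens ∋ x are {p14, p15, p16, p17}; each meets A ∖ {p17}, so x IS a limit point.
Collecting: A' = {p14, p16, p17}.


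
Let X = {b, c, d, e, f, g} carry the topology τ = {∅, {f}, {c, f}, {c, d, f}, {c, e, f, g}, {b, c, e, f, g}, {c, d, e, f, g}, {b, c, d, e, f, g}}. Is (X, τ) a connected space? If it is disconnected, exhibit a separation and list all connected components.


(X, τ) is connected.

Find clopen sets (U ∈ τ with X ∖ U ∈ τ):
  U = ∅, X ∖ U = {b, c, d, e, f, g} — both open, so U is clopen.
  U = {b, c, d, e, f, g}, X ∖ U = ∅ — both open, so U is clopen.
Only trivial clopens (∅ and X) exist, so (X, τ) is connected.
Compute connected components by grouping points that agree on all clopens:
  component: {b, c, d, e, f, g}
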